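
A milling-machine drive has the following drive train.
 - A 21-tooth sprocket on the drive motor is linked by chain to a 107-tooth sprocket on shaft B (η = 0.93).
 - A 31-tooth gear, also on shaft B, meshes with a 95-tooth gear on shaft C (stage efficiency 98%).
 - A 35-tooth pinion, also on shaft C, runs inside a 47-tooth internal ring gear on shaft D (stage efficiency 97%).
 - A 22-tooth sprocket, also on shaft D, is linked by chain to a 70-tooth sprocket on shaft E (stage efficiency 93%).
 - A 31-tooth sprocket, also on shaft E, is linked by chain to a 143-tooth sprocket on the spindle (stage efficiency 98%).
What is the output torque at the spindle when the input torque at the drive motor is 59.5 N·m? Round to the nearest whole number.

Chain: ratio = 107/21 = 5.0952; torque at shaft B = 59.5 × 5.0952 × 0.93 = 281.94 N·m.
Gear mesh: ratio = 95/31 = 3.0645; torque at shaft C = 281.94 × 3.0645 × 0.98 = 846.74 N·m.
Internal gear: ratio = 47/35 = 1.3429; torque at shaft D = 846.74 × 1.3429 × 0.97 = 1102.9 N·m.
Chain: ratio = 70/22 = 3.1818; torque at shaft E = 1102.9 × 3.1818 × 0.93 = 3263.7 N·m.
Chain: ratio = 143/31 = 4.6129; torque at the spindle = 3263.7 × 4.6129 × 0.98 = 14754 N·m.

14754 N·m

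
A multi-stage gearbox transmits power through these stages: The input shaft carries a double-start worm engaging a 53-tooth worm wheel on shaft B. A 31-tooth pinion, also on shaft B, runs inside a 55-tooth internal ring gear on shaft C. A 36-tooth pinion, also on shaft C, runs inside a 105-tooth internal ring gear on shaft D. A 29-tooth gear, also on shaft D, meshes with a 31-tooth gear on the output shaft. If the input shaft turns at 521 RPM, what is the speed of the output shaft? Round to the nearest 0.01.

worm 53/2 = 26.5 → 521/26.5 = 19.66 RPM
internal gear 55/31 = 1.7742 → 19.66/1.7742 = 11.081 RPM
internal gear 105/36 = 2.9167 → 11.081/2.9167 = 3.7993 RPM
gear mesh 31/29 = 1.069 → 3.7993/1.069 = 3.5542 RPM

3.55 RPM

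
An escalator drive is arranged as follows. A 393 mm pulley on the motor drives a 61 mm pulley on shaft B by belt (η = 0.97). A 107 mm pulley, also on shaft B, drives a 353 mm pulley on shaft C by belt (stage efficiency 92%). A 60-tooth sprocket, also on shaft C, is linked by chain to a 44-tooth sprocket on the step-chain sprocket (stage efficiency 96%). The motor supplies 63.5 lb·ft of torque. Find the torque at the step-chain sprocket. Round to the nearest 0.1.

belt 61/393 = 0.15522 → τ = 63.5·0.15522·0.97 = 9.5605 lb·ft
belt 353/107 = 3.2991 → τ = 9.5605·3.2991·0.92 = 29.018 lb·ft
chain 44/60 = 0.73333 → τ = 29.018·0.73333·0.96 = 20.428 lb·ft

20.4 lb·ft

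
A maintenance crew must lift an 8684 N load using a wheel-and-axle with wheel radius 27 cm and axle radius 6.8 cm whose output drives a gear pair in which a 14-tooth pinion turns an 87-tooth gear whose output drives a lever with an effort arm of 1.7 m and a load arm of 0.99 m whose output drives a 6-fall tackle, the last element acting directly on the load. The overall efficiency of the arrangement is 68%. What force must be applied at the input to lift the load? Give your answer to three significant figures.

Wheel-and-axle MA = R/r = 27/6.8 = 3.9706.
Gear pair MA = 87/14 = 6.2143.
Lever MA = effort arm / load arm = 1.7/0.99 = 1.7172.
Block-and-tackle MA = number of supporting rope parts = 6.
Combined ideal MA = 3.9706 × 6.2143 × 1.7172 × 6 = 254.22.
Actual MA = 254.22 × 0.68 = 172.87.
Effort = load / actual MA = 8684 / 172.87 = 50.234 N.

50.2 N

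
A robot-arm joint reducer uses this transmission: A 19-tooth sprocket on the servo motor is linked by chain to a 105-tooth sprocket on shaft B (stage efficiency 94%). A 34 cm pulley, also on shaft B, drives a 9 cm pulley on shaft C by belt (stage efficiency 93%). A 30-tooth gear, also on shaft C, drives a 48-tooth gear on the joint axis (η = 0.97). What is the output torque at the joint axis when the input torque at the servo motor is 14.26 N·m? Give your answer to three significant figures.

After the chain (105/19): 14.26 × 5.5263 × 0.94 = 74.077 N·m
After the belt (9/34): 74.077 × 0.26471 × 0.93 = 18.236 N·m
After the gear mesh (48/30): 18.236 × 1.6 × 0.97 = 28.302 N·m

28.3 N·m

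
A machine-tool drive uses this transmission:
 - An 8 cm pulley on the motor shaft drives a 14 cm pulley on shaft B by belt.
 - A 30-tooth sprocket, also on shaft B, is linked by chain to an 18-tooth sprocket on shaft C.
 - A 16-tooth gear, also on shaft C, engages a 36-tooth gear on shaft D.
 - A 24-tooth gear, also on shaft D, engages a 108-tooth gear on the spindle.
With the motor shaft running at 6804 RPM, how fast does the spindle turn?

640 RPM

belt 14/8 = 1.75 → 6804/1.75 = 3888 RPM
chain 18/30 = 0.6 → 3888/0.6 = 6480 RPM
gear mesh 36/16 = 2.25 → 6480/2.25 = 2880 RPM
gear mesh 108/24 = 4.5 → 2880/4.5 = 640 RPM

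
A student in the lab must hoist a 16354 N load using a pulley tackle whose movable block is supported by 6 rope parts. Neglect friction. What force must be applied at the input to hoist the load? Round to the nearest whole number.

2726 N

Block-and-tackle MA = number of supporting rope parts = 6.
Effort = load / MA = 16354 / 6 = 2725.7 N.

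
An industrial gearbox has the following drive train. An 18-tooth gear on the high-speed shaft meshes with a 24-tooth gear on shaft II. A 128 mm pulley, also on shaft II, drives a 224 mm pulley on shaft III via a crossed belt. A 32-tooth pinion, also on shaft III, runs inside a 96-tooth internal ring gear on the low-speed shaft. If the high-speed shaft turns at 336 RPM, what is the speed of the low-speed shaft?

48 RPM

gear mesh 24/18 = 1.3333 → 336/1.3333 = 252 RPM
belt 224/128 = 1.75 → 252/1.75 = 144 RPM
internal gear 96/32 = 3 → 144/3 = 48 RPM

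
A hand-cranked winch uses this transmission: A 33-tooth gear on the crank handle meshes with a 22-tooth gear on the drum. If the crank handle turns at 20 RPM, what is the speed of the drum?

30 RPM

the crank handle → the drum (gear mesh, 22/33): 20 ÷ 0.66667 = 30 RPM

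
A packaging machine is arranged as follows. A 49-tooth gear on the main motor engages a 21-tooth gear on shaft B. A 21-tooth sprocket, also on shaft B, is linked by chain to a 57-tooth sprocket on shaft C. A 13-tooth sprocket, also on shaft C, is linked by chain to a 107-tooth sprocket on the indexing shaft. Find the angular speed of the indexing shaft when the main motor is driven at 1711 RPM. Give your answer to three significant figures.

179 RPM

the main motor → shaft B (gear mesh, 21/49): 1711 ÷ 0.42857 = 3992.3 RPM
shaft B → shaft C (chain, 57/21): 3992.3 ÷ 2.7143 = 1470.9 RPM
shaft C → the indexing shaft (chain, 107/13): 1470.9 ÷ 8.2308 = 178.7 RPM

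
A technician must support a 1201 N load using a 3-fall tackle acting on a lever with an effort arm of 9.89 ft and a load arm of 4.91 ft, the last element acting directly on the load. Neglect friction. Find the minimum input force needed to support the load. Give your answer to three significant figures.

199 N

Block-and-tackle MA = number of supporting rope parts = 3.
Lever MA = effort arm / load arm = 9.89/4.91 = 2.0143.
Combined ideal MA = 3 × 2.0143 = 6.0428.
Effort = load / MA = 1201 / 6.0428 = 198.75 N.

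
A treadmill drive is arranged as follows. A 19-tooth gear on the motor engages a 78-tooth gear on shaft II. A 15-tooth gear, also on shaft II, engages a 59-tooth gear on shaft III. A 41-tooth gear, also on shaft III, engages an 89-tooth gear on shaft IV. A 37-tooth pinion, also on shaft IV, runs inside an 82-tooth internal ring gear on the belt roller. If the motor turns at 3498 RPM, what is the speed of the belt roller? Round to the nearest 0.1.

the motor → shaft II (gear mesh, 78/19): 3498 ÷ 4.1053 = 852.08 RPM
shaft II → shaft III (gear mesh, 59/15): 852.08 ÷ 3.9333 = 216.63 RPM
shaft III → shaft IV (gear mesh, 89/41): 216.63 ÷ 2.1707 = 99.796 RPM
shaft IV → the belt roller (internal gear, 82/37): 99.796 ÷ 2.2162 = 45.03 RPM

45.0 RPM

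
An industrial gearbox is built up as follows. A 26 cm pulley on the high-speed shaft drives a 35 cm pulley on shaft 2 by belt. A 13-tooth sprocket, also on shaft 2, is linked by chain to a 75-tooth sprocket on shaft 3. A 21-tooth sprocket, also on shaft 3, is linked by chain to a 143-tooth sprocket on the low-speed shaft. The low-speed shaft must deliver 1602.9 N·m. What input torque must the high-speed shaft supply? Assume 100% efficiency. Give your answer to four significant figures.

Overall ratio R = 1.3462 × 5.7692 × 6.8095 = 52.885.
Input torque = output torque / R = 1602.9 / 52.885 = 30.309 N·m.

30.31 N·m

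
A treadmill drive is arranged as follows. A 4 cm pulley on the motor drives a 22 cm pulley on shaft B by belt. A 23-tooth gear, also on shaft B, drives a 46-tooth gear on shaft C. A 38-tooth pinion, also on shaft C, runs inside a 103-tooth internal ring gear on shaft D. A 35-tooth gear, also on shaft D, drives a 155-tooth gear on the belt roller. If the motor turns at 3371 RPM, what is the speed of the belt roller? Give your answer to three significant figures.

25.5 RPM

the motor → shaft B (belt, 22/4): 3371 ÷ 5.5 = 612.91 RPM
shaft B → shaft C (gear mesh, 46/23): 612.91 ÷ 2 = 306.45 RPM
shaft C → shaft D (internal gear, 103/38): 306.45 ÷ 2.7105 = 113.06 RPM
shaft D → the belt roller (gear mesh, 155/35): 113.06 ÷ 4.4286 = 25.53 RPM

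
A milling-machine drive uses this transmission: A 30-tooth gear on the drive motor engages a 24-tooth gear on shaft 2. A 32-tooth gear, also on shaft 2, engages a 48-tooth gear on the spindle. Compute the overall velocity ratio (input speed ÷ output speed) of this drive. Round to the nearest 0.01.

1.20

Each stage contributes driven/driver: gear mesh 24/30 = 0.8, gear mesh 48/32 = 1.5.
Overall: 0.8 × 1.5 = 1.2.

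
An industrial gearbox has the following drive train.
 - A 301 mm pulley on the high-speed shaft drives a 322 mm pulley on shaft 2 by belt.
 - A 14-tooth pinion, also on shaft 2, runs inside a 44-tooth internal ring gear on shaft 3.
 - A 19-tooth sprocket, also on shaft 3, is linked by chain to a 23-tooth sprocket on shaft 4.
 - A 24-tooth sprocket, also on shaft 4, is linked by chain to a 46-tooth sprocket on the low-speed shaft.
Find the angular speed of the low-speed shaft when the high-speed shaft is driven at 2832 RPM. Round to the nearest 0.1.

the high-speed shaft → shaft 2 (belt, 322/301): 2832 ÷ 1.0698 = 2647.3 RPM
shaft 2 → shaft 3 (internal gear, 44/14): 2647.3 ÷ 3.1429 = 842.32 RPM
shaft 3 → shaft 4 (chain, 23/19): 842.32 ÷ 1.2105 = 695.83 RPM
shaft 4 → the low-speed shaft (chain, 46/24): 695.83 ÷ 1.9167 = 363.04 RPM

363.0 RPM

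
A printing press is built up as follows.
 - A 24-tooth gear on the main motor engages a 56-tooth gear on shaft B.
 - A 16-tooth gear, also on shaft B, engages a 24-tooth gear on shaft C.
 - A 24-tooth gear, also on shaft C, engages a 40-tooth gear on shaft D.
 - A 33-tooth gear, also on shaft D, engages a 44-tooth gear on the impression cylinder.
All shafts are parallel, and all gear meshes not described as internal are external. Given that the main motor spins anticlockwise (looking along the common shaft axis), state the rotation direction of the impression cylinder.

anticlockwise

the main motor → shaft B: external mesh, 1 reversal → CW.
shaft B → shaft C: external mesh, 1 reversal → CCW.
shaft C → shaft D: external mesh, 1 reversal → CW.
shaft D → the impression cylinder: external mesh, 1 reversal → CCW.
4 reversals in total — an even number — so the impression cylinder turns the same way as the main motor.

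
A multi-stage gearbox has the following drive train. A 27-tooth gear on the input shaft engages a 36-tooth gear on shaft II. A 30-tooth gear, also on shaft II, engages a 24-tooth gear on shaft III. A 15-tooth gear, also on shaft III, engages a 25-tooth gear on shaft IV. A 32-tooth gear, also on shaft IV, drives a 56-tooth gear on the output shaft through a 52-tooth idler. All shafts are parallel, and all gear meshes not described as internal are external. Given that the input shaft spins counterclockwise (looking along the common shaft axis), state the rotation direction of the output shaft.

the input shaft → shaft II: external mesh, 1 reversal → CW.
shaft II → shaft III: external mesh, 1 reversal → CCW.
shaft III → shaft IV: external mesh, 1 reversal → CW.
shaft IV → the output shaft: driver → idler → driven is 2 external meshes, 2 reversals → CW.
5 reversals in total — an odd number — so the output shaft turns opposite to the input shaft.

clockwise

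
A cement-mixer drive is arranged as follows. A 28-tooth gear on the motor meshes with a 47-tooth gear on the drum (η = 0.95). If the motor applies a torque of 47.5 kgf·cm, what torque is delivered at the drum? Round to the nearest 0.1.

After the gear mesh (47/28): 47.5 × 1.6786 × 0.95 = 75.746 kgf·cm

75.7 kgf·cm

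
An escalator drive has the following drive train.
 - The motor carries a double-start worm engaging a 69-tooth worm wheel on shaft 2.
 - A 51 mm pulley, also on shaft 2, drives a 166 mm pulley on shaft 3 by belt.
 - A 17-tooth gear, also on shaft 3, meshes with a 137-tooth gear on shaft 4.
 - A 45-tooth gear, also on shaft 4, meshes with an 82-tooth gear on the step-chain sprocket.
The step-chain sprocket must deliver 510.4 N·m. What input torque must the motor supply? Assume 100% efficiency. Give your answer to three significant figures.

Overall ratio R = 34.5 × 3.2549 × 8.0588 × 1.8222 = 1649.
Input torque = output torque / R = 510.4 / 1649 = 0.30951 N·m.

0.310 N·m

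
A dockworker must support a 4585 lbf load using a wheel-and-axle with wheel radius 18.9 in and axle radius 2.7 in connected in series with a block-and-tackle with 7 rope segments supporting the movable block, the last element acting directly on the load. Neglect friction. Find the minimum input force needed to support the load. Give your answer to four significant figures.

93.57 lbf

Wheel-and-axle MA = R/r = 18.9/2.7 = 7.
Block-and-tackle MA = number of supporting rope parts = 7.
Combined ideal MA = 7 × 7 = 49.
Effort = load / MA = 4585 / 49 = 93.571 lbf.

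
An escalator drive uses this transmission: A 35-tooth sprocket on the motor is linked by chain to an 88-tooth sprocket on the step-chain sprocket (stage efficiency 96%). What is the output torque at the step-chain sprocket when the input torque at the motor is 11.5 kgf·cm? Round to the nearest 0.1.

27.8 kgf·cm

After the chain (88/35): 11.5 × 2.5143 × 0.96 = 27.758 kgf·cm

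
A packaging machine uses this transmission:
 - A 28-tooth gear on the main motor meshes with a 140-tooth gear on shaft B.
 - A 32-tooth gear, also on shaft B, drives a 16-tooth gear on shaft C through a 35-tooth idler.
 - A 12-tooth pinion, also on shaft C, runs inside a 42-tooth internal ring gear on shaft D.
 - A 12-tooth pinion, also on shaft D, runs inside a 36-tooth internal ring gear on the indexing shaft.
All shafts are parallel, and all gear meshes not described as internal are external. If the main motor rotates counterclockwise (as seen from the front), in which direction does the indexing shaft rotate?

clockwise

the main motor → shaft B: external mesh, 1 reversal → CW.
shaft B → shaft C: driver → idler → driven is 2 external meshes, 2 reversals → CW.
shaft C → shaft D: internal mesh, same direction → CW.
shaft D → the indexing shaft: internal mesh, same direction → CW.
3 reversals in total — an odd number — so the indexing shaft turns opposite to the main motor.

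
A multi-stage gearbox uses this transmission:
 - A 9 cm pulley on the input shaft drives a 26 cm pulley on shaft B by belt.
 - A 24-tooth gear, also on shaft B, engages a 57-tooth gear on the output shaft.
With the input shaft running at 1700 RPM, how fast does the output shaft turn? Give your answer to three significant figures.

belt 26/9 = 2.8889 → 1700/2.8889 = 588.46 RPM
gear mesh 57/24 = 2.375 → 588.46/2.375 = 247.77 RPM

248 RPM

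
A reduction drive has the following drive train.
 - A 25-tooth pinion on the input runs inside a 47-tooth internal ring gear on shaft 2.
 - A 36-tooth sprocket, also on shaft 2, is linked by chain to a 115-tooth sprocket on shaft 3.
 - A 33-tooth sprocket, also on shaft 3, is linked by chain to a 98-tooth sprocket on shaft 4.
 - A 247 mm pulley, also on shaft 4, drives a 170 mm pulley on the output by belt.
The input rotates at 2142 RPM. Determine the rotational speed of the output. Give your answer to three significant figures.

Internal gear: ratio = 47/25 = 1.88, so shaft 2 turns at 2142 / 1.88 = 1139.4 RPM.
Chain: ratio = 115/36 = 3.1944, so shaft 3 turns at 1139.4 / 3.1944 = 356.67 RPM.
Chain: ratio = 98/33 = 2.9697, so shaft 4 turns at 356.67 / 2.9697 = 120.1 RPM.
Belt: ratio = 170/247 = 0.68826, so the output turns at 120.1 / 0.68826 = 174.5 RPM.

175 RPM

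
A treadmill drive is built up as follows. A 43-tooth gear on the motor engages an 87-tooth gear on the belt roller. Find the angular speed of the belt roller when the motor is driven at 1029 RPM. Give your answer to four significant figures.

508.6 RPM

gear mesh 87/43 = 2.0233 → 1029/2.0233 = 508.59 RPM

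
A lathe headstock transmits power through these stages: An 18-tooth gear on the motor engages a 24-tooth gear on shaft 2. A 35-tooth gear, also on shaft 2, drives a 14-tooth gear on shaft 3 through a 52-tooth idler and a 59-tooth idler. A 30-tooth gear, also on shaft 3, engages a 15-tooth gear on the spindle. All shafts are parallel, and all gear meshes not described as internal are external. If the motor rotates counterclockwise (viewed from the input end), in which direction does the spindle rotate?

clockwise

the motor → shaft 2: external mesh, 1 reversal → CW.
shaft 2 → shaft 3: driver → idler → idler → driven is 3 external meshes, 3 reversals → CCW.
shaft 3 → the spindle: external mesh, 1 reversal → CW.
5 reversals in total — an odd number — so the spindle turns opposite to the motor.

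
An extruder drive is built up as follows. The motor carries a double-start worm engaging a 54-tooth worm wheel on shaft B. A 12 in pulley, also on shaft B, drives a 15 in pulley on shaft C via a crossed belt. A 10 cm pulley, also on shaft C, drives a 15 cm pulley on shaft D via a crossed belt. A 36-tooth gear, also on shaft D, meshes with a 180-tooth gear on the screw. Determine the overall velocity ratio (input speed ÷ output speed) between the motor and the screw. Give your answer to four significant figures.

Each stage contributes driven/driver: worm 54/2 = 27, belt 15/12 = 1.25, belt 15/10 = 1.5, gear mesh 180/36 = 5.
Overall: 27 × 1.25 × 1.5 × 5 = 253.12.

253.1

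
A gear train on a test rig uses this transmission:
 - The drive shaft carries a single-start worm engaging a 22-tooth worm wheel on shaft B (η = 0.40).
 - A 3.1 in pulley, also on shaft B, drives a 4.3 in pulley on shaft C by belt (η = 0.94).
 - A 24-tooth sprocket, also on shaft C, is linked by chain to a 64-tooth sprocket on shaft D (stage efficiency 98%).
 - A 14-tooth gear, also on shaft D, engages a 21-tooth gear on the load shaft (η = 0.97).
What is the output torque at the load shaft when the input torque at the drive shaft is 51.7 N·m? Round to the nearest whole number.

2256 N·m

After the worm (22/1): 51.7 × 22 × 0.40 = 454.96 N·m
After the belt (4.3/3.1): 454.96 × 1.3871 × 0.94 = 593.21 N·m
After the chain (64/24): 593.21 × 2.6667 × 0.98 = 1550.3 N·m
After the gear mesh (21/14): 1550.3 × 1.5 × 0.97 = 2255.6 N·m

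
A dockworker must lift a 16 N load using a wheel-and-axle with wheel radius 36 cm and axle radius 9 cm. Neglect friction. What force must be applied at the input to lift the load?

Wheel-and-axle MA = R/r = 36/9 = 4.
Effort = load / MA = 16 / 4 = 4 N.

4 N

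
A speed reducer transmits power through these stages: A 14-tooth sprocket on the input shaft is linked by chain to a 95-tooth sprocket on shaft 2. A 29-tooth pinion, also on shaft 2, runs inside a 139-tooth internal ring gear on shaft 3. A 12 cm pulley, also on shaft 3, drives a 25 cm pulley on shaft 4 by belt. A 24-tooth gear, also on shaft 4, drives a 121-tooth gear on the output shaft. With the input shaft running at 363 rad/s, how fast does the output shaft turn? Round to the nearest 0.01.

1.06 rad/s

chain 95/14 = 6.7857 → 363/6.7857 = 53.495 rad/s
internal gear 139/29 = 4.7931 → 53.495/4.7931 = 11.161 rad/s
belt 25/12 = 2.0833 → 11.161/2.0833 = 5.3572 rad/s
gear mesh 121/24 = 5.0417 → 5.3572/5.0417 = 1.0626 rad/s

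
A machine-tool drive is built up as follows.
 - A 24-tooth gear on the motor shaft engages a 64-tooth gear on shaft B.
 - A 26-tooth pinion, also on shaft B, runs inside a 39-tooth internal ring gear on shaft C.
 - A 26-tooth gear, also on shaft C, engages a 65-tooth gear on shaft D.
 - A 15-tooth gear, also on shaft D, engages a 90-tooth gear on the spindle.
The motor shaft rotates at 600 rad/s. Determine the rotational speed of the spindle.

10 rad/s

Gear mesh: ratio = 64/24 = 2.6667, so shaft B turns at 600 / 2.6667 = 225 rad/s.
Internal gear: ratio = 39/26 = 1.5, so shaft C turns at 225 / 1.5 = 150 rad/s.
Gear mesh: ratio = 65/26 = 2.5, so shaft D turns at 150 / 2.5 = 60 rad/s.
Gear mesh: ratio = 90/15 = 6, so the spindle turns at 60 / 6 = 10 rad/s.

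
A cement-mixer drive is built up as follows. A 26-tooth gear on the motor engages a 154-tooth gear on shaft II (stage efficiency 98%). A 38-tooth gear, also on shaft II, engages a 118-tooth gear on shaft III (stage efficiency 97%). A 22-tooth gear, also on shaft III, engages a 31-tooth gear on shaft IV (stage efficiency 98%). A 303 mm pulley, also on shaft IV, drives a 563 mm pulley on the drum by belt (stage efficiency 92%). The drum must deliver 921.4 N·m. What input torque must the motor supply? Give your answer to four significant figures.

22.32 N·m

Overall ratio R = 5.9231 × 3.1053 × 1.4091 × 1.8581 = 48.156; overall efficiency η = 0.98 × 0.97 × 0.98 × 0.92 = 0.8571.
Input torque = output torque / (R × η) = 921.4 / (48.156 × 0.8571) = 22.325 N·m.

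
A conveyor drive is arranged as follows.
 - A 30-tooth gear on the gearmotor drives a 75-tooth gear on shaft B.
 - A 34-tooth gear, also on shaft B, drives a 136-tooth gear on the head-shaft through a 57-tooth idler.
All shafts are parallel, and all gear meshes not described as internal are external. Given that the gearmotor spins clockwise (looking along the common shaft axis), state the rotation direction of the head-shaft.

counterclockwise

the gearmotor → shaft B: external mesh, 1 reversal → CCW.
shaft B → the head-shaft: driver → idler → driven is 2 external meshes, 2 reversals → CCW.
3 reversals in total — an odd number — so the head-shaft turns opposite to the gearmotor.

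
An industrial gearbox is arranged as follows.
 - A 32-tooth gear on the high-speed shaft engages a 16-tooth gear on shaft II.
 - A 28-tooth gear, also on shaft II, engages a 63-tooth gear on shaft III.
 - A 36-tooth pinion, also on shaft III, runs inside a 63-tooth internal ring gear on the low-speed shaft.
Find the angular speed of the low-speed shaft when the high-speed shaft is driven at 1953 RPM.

Gear mesh: ratio = 16/32 = 0.5, so shaft II turns at 1953 / 0.5 = 3906 RPM.
Gear mesh: ratio = 63/28 = 2.25, so shaft III turns at 3906 / 2.25 = 1736 RPM.
Internal gear: ratio = 63/36 = 1.75, so the low-speed shaft turns at 1736 / 1.75 = 992 RPM.

992 RPM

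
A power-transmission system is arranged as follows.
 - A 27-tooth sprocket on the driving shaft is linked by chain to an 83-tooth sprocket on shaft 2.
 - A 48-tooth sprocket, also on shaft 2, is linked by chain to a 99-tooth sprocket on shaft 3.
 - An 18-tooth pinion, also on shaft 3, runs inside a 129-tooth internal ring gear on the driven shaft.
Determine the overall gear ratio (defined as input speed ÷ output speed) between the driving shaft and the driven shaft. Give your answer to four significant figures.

45.44

Each stage contributes driven/driver: chain 83/27 = 3.0741, chain 99/48 = 2.0625, internal gear 129/18 = 7.1667.
Overall: 3.0741 × 2.0625 × 7.1667 = 45.439.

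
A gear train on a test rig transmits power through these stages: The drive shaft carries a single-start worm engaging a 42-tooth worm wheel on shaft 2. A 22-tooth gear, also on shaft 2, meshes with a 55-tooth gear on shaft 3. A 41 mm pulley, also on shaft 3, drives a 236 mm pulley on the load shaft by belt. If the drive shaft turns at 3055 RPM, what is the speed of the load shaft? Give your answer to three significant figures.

5.05 RPM

the drive shaft → shaft 2 (worm, 42/1): 3055 ÷ 42 = 72.738 RPM
shaft 2 → shaft 3 (gear mesh, 55/22): 72.738 ÷ 2.5 = 29.095 RPM
shaft 3 → the load shaft (belt, 236/41): 29.095 ÷ 5.7561 = 5.0547 RPM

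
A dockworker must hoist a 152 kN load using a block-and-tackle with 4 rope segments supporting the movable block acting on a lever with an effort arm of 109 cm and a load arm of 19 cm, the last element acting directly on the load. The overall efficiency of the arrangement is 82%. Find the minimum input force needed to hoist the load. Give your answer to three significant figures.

Block-and-tackle MA = number of supporting rope parts = 4.
Lever MA = effort arm / load arm = 109/19 = 5.7368.
Combined ideal MA = 4 × 5.7368 = 22.947.
Actual MA = 22.947 × 0.82 = 18.817.
Effort = load / actual MA = 152 / 18.817 = 8.0779 kN.

8.08 kN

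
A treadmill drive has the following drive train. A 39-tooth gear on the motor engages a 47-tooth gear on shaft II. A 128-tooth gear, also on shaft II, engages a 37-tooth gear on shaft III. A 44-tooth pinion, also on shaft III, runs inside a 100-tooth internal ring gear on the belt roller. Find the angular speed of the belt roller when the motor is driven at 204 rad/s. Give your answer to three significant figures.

the motor → shaft II (gear mesh, 47/39): 204 ÷ 1.2051 = 169.28 rad/s
shaft II → shaft III (gear mesh, 37/128): 169.28 ÷ 0.28906 = 585.61 rad/s
shaft III → the belt roller (internal gear, 100/44): 585.61 ÷ 2.2727 = 257.67 rad/s

258 rad/s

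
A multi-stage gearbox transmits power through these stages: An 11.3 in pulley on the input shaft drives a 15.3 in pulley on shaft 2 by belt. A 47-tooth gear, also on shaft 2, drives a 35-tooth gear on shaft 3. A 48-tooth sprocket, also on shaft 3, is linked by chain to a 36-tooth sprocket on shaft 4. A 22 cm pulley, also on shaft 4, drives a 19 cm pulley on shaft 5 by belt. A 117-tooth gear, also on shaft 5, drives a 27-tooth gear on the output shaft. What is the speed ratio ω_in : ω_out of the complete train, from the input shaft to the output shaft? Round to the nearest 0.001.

0.151

Each stage contributes driven/driver: belt 15.3/11.3 = 1.354, gear mesh 35/47 = 0.74468, chain 36/48 = 0.75, belt 19/22 = 0.86364, gear mesh 27/117 = 0.23077.
Overall: 1.354 × 0.74468 × 0.75 × 0.86364 × 0.23077 = 0.15071.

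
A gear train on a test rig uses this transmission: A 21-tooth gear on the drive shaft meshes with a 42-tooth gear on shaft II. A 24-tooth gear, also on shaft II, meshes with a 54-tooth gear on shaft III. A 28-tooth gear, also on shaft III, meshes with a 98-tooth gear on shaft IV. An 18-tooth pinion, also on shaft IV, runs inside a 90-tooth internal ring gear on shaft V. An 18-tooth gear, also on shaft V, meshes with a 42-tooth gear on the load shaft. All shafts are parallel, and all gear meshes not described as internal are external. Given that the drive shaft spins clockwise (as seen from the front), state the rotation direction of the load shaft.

clockwise

the drive shaft → shaft II: external mesh, 1 reversal → CCW.
shaft II → shaft III: external mesh, 1 reversal → CW.
shaft III → shaft IV: external mesh, 1 reversal → CCW.
shaft IV → shaft V: internal mesh, same direction → CCW.
shaft V → the load shaft: external mesh, 1 reversal → CW.
4 reversals in total — an even number — so the load shaft turns the same way as the drive shaft.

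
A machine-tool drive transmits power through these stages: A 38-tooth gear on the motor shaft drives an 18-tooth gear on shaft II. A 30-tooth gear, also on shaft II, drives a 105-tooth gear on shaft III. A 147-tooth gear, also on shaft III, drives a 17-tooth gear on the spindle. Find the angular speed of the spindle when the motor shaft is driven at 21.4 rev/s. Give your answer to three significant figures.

Gear mesh: ratio = 18/38 = 0.47368, so shaft II turns at 21.4 / 0.47368 = 45.178 rev/s.
Gear mesh: ratio = 105/30 = 3.5, so shaft III turns at 45.178 / 3.5 = 12.908 rev/s.
Gear mesh: ratio = 17/147 = 0.11565, so the spindle turns at 12.908 / 0.11565 = 111.62 rev/s.

112 rev/s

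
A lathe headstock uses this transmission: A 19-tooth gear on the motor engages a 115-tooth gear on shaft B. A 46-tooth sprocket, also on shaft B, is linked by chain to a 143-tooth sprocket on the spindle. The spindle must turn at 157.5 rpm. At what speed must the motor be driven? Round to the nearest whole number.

Overall ratio R = 6.0526 × 3.1087 = 18.816.
Required input speed = output speed × R = 157.5 × 18.816 = 2963.5 rpm.

2963 rpm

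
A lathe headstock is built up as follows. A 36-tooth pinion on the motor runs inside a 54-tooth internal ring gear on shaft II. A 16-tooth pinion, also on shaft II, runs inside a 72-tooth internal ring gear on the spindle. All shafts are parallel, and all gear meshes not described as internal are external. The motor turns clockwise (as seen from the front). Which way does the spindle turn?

clockwise

the motor → shaft II: internal mesh, same direction → CW.
shaft II → the spindle: internal mesh, same direction → CW.
0 reversals in total — an even number — so the spindle turns the same way as the motor.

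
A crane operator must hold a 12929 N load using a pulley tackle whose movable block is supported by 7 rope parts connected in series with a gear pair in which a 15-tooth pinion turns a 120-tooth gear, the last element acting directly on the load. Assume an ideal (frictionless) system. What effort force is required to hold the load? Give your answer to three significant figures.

Block-and-tackle MA = number of supporting rope parts = 7.
Gear pair MA = 120/15 = 8.
Combined ideal MA = 7 × 8 = 56.
Effort = load / MA = 12929 / 56 = 230.88 N.

231 N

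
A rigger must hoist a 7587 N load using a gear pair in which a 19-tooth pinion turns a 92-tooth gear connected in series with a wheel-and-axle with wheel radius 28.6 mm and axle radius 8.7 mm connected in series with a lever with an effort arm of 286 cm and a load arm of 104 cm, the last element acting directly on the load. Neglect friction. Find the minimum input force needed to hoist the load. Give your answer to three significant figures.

173 N

Gear pair MA = 92/19 = 4.8421.
Wheel-and-axle MA = R/r = 28.6/8.7 = 3.2874.
Lever MA = effort arm / load arm = 286/104 = 2.75.
Combined ideal MA = 4.8421 × 3.2874 × 2.75 = 43.774.
Effort = load / MA = 7587 / 43.774 = 173.32 N.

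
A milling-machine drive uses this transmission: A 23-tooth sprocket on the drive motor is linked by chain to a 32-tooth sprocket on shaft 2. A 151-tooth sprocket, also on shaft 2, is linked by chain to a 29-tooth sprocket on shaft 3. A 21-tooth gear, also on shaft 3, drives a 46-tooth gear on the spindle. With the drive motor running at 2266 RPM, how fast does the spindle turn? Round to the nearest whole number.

chain 32/23 = 1.3913 → 2266/1.3913 = 1628.7 RPM
chain 29/151 = 0.19205 → 1628.7/0.19205 = 8480.4 RPM
gear mesh 46/21 = 2.1905 → 8480.4/2.1905 = 3871.5 RPM

3871 RPM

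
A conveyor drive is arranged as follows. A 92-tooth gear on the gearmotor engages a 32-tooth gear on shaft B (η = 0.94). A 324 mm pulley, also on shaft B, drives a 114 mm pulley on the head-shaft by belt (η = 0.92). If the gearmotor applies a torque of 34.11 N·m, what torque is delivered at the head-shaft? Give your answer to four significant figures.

gear mesh 32/92 = 0.34783 → τ = 34.11·0.34783·0.94 = 11.152 N·m
belt 114/324 = 0.35185 → τ = 11.152·0.35185·0.92 = 3.6101 N·m

3.610 N·m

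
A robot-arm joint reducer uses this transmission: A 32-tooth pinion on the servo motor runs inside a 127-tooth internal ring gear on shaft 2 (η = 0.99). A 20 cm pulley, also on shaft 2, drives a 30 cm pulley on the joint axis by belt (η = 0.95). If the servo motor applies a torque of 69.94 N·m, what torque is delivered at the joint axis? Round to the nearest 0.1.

After the internal gear (127/32): 69.94 × 3.9688 × 0.99 = 274.8 N·m
After the belt (30/20): 274.8 × 1.5 × 0.95 = 391.59 N·m

391.6 N·m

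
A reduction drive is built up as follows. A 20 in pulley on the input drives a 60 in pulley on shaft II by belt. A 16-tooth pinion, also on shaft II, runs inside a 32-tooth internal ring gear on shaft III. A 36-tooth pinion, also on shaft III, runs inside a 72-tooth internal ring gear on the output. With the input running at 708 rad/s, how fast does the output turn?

59 rad/s

belt 60/20 = 3 → 708/3 = 236 rad/s
internal gear 32/16 = 2 → 236/2 = 118 rad/s
internal gear 72/36 = 2 → 118/2 = 59 rad/s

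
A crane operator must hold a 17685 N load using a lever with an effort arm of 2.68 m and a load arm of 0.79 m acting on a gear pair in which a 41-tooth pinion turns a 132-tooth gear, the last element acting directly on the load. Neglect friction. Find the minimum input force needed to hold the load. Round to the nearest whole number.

Lever MA = effort arm / load arm = 2.68/0.79 = 3.3924.
Gear pair MA = 132/41 = 3.2195.
Combined ideal MA = 3.3924 × 3.2195 = 10.922.
Effort = load / MA = 17685 / 10.922 = 1619.2 N.

1619 N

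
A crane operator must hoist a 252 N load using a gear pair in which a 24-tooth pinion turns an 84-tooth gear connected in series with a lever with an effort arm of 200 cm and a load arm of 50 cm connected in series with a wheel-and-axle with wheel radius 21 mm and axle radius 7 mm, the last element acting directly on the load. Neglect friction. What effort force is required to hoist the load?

6 N

Gear pair MA = 84/24 = 3.5.
Lever MA = effort arm / load arm = 200/50 = 4.
Wheel-and-axle MA = R/r = 21/7 = 3.
Combined ideal MA = 3.5 × 4 × 3 = 42.
Effort = load / MA = 252 / 42 = 6 N.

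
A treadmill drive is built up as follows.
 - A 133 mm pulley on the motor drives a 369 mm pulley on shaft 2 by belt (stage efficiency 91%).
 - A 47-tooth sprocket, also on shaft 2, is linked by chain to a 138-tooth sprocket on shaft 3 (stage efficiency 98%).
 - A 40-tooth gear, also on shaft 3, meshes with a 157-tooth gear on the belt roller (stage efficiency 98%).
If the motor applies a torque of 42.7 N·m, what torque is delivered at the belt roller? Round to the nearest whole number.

1193 N·m

belt 369/133 = 2.7744 → τ = 42.7·2.7744·0.91 = 107.81 N·m
chain 138/47 = 2.9362 → τ = 107.81·2.9362·0.98 = 310.21 N·m
gear mesh 157/40 = 3.925 → τ = 310.21·3.925·0.98 = 1193.2 N·m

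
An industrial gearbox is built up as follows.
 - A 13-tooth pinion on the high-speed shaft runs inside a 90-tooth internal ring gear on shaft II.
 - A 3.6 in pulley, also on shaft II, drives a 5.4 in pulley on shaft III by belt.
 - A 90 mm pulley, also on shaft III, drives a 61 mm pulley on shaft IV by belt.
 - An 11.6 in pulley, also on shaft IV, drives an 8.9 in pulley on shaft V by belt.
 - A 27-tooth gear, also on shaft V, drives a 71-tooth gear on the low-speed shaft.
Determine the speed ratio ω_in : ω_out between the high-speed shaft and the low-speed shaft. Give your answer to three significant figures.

14.2

Each stage contributes driven/driver: internal gear 90/13 = 6.9231, belt 5.4/3.6 = 1.5, belt 61/90 = 0.67778, belt 8.9/11.6 = 0.76724, gear mesh 71/27 = 2.6296.
Overall: 6.9231 × 1.5 × 0.67778 × 0.76724 × 2.6296 = 14.201.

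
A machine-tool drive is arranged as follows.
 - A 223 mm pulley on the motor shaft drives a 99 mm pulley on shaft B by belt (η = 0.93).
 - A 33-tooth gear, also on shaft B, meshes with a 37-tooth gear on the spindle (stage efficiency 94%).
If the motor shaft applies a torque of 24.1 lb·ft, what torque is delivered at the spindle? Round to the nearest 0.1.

10.5 lb·ft

After the belt (99/223): 24.1 × 0.44395 × 0.93 = 9.9502 lb·ft
After the gear mesh (37/33): 9.9502 × 1.1212 × 0.94 = 10.487 lb·ft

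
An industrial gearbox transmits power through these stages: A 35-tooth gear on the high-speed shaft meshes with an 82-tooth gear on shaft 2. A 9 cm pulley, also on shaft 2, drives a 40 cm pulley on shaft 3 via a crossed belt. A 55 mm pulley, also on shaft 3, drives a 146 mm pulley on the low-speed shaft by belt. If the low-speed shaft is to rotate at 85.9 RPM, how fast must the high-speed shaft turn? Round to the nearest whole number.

Overall ratio R = 2.3429 × 4.4444 × 2.6545 = 27.641.
Required input speed = output speed × R = 85.9 × 27.641 = 2374.4 RPM.

2374 RPM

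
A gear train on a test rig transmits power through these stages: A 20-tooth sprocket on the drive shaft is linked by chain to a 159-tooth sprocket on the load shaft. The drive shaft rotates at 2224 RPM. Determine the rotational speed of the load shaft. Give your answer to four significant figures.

279.7 RPM

chain 159/20 = 7.95 → 2224/7.95 = 279.75 RPM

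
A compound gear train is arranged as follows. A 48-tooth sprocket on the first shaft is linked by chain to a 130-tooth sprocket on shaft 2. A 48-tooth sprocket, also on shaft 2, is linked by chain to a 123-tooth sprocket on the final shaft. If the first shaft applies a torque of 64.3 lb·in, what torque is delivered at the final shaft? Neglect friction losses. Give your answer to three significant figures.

446 lb·in

chain 130/48 = 2.7083 → τ = 64.3·2.7083 = 174.15 lb·in
chain 123/48 = 2.5625 → τ = 174.15·2.5625 = 446.25 lb·in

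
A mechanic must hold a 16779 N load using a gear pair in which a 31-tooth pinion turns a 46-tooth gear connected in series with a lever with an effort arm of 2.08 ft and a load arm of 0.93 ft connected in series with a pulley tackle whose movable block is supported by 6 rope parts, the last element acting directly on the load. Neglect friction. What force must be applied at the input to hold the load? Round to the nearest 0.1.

842.6 N

Gear pair MA = 46/31 = 1.4839.
Lever MA = effort arm / load arm = 2.08/0.93 = 2.2366.
Block-and-tackle MA = number of supporting rope parts = 6.
Combined ideal MA = 1.4839 × 2.2366 × 6 = 19.913.
Effort = load / MA = 16779 / 19.913 = 842.63 N.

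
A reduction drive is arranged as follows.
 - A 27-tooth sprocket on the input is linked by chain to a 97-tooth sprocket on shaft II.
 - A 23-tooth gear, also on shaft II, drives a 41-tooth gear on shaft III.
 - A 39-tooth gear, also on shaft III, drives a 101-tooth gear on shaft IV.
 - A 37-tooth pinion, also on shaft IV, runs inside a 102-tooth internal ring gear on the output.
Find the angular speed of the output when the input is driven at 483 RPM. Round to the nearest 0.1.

10.6 RPM

chain 97/27 = 3.5926 → 483/3.5926 = 134.44 RPM
gear mesh 41/23 = 1.7826 → 134.44/1.7826 = 75.419 RPM
gear mesh 101/39 = 2.5897 → 75.419/2.5897 = 29.122 RPM
internal gear 102/37 = 2.7568 → 29.122/2.7568 = 10.564 RPM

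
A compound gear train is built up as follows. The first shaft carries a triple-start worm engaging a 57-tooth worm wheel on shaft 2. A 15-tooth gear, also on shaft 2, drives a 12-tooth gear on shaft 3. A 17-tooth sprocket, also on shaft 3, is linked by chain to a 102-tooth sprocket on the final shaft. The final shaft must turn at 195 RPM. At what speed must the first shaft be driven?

Overall ratio R = 19 × 0.8 × 6 = 91.2.
Required input speed = output speed × R = 195 × 91.2 = 17784 RPM.

17784 RPM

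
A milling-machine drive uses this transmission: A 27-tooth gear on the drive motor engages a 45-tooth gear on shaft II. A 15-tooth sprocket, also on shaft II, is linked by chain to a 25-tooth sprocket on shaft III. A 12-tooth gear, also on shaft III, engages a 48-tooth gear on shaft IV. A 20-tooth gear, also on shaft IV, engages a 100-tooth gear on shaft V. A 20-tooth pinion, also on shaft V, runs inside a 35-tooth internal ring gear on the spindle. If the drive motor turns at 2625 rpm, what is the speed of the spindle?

gear mesh 45/27 = 1.6667 → 2625/1.6667 = 1575 rpm
chain 25/15 = 1.6667 → 1575/1.6667 = 945 rpm
gear mesh 48/12 = 4 → 945/4 = 236.25 rpm
gear mesh 100/20 = 5 → 236.25/5 = 47.25 rpm
internal gear 35/20 = 1.75 → 47.25/1.75 = 27 rpm

27 rpm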